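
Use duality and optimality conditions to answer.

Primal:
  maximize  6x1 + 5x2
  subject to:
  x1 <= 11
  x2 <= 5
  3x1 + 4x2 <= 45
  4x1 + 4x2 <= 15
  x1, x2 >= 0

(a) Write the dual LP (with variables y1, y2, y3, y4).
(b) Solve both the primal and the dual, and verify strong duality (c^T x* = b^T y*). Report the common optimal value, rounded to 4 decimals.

The standard primal-dual pair for 'max c^T x s.t. A x <= b, x >= 0' is:
  Dual:  min b^T y  s.t.  A^T y >= c,  y >= 0.

So the dual LP is:
  minimize  11y1 + 5y2 + 45y3 + 15y4
  subject to:
    y1 + 3y3 + 4y4 >= 6
    y2 + 4y3 + 4y4 >= 5
    y1, y2, y3, y4 >= 0

Solving the primal: x* = (3.75, 0).
  primal value c^T x* = 22.5.
Solving the dual: y* = (0, 0, 0, 1.5).
  dual value b^T y* = 22.5.
Strong duality: c^T x* = b^T y*. Confirmed.

22.5


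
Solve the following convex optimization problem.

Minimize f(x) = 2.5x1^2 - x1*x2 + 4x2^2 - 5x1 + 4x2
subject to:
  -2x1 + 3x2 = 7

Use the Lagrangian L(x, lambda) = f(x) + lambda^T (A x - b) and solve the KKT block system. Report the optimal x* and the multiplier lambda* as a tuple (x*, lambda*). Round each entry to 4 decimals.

Form the Lagrangian:
  L(x, lambda) = (1/2) x^T Q x + c^T x + lambda^T (A x - b)
Stationarity (grad_x L = 0): Q x + c + A^T lambda = 0.
Primal feasibility: A x = b.

This gives the KKT block system:
  [ Q   A^T ] [ x     ]   [-c ]
  [ A    0  ] [ lambda ] = [ b ]

Solving the linear system:
  x*      = (-1.0769, 1.6154)
  lambda* = (-6)
  f(x*)   = 26.9231

x* = (-1.0769, 1.6154), lambda* = (-6)


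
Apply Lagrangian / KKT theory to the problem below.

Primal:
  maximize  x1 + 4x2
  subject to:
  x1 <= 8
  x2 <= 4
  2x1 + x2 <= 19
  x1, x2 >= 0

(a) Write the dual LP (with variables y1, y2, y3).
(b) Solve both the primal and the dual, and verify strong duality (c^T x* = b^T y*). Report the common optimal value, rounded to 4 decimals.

The standard primal-dual pair for 'max c^T x s.t. A x <= b, x >= 0' is:
  Dual:  min b^T y  s.t.  A^T y >= c,  y >= 0.

So the dual LP is:
  minimize  8y1 + 4y2 + 19y3
  subject to:
    y1 + 2y3 >= 1
    y2 + y3 >= 4
    y1, y2, y3 >= 0

Solving the primal: x* = (7.5, 4).
  primal value c^T x* = 23.5.
Solving the dual: y* = (0, 3.5, 0.5).
  dual value b^T y* = 23.5.
Strong duality: c^T x* = b^T y*. Confirmed.

23.5


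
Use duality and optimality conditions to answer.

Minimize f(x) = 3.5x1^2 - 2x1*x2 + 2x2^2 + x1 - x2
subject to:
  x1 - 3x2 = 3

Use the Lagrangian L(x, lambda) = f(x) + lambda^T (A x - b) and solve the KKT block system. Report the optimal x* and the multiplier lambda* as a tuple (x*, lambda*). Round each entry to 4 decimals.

Form the Lagrangian:
  L(x, lambda) = (1/2) x^T Q x + c^T x + lambda^T (A x - b)
Stationarity (grad_x L = 0): Q x + c + A^T lambda = 0.
Primal feasibility: A x = b.

This gives the KKT block system:
  [ Q   A^T ] [ x     ]   [-c ]
  [ A    0  ] [ lambda ] = [ b ]

Solving the linear system:
  x*      = (-0.2182, -1.0727)
  lambda* = (-1.6182)
  f(x*)   = 2.8545

x* = (-0.2182, -1.0727), lambda* = (-1.6182)


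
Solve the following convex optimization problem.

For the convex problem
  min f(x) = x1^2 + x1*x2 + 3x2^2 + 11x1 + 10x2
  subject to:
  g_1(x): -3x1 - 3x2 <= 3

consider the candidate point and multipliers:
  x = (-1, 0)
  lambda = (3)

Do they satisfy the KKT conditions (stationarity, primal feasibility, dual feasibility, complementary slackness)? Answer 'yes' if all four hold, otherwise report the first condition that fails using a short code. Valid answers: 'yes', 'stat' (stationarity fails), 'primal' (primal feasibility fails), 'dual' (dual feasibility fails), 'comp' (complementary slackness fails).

Gradient of f: grad f(x) = Q x + c = (9, 9)
Constraint values g_i(x) = a_i^T x - b_i:
  g_1((-1, 0)) = 0
Stationarity residual: grad f(x) + sum_i lambda_i a_i = (0, 0)
  -> stationarity OK
Primal feasibility (all g_i <= 0): OK
Dual feasibility (all lambda_i >= 0): OK
Complementary slackness (lambda_i * g_i(x) = 0 for all i): OK

Verdict: yes, KKT holds.

yes


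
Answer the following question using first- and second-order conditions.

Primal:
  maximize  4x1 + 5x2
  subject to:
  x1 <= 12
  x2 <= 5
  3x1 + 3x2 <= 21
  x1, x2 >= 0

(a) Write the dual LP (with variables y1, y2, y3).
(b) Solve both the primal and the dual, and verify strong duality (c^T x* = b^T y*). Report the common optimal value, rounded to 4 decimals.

The standard primal-dual pair for 'max c^T x s.t. A x <= b, x >= 0' is:
  Dual:  min b^T y  s.t.  A^T y >= c,  y >= 0.

So the dual LP is:
  minimize  12y1 + 5y2 + 21y3
  subject to:
    y1 + 3y3 >= 4
    y2 + 3y3 >= 5
    y1, y2, y3 >= 0

Solving the primal: x* = (2, 5).
  primal value c^T x* = 33.
Solving the dual: y* = (0, 1, 1.3333).
  dual value b^T y* = 33.
Strong duality: c^T x* = b^T y*. Confirmed.

33


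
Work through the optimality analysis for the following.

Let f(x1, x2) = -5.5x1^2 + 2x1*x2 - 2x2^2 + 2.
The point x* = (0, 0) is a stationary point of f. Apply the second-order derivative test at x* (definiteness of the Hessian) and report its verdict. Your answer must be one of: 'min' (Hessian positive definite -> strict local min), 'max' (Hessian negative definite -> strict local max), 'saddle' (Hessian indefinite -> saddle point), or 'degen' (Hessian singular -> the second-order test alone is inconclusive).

Compute the Hessian H = grad^2 f:
  H = [[-11, 2], [2, -4]]
Verify stationarity: grad f(x*) = H x* + g = (0, 0).
Eigenvalues of H: -11.5311, -3.4689.
Both eigenvalues < 0, so H is negative definite -> x* is a strict local max.

max


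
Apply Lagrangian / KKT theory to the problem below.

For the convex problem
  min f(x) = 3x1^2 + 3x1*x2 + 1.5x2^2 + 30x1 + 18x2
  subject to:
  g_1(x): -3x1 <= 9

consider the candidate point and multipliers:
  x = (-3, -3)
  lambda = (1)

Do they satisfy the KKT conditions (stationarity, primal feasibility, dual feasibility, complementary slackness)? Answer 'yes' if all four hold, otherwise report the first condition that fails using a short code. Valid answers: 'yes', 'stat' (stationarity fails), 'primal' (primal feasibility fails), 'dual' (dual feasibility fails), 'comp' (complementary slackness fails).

Gradient of f: grad f(x) = Q x + c = (3, 0)
Constraint values g_i(x) = a_i^T x - b_i:
  g_1((-3, -3)) = 0
Stationarity residual: grad f(x) + sum_i lambda_i a_i = (0, 0)
  -> stationarity OK
Primal feasibility (all g_i <= 0): OK
Dual feasibility (all lambda_i >= 0): OK
Complementary slackness (lambda_i * g_i(x) = 0 for all i): OK

Verdict: yes, KKT holds.

yes


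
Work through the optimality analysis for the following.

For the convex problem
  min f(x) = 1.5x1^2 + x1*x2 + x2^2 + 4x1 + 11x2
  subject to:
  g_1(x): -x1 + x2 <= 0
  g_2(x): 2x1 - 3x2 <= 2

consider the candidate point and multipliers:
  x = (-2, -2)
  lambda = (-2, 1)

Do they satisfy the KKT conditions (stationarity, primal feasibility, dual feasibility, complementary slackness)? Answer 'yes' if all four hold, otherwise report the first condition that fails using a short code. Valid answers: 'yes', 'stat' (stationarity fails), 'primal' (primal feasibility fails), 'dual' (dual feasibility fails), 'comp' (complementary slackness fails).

Gradient of f: grad f(x) = Q x + c = (-4, 5)
Constraint values g_i(x) = a_i^T x - b_i:
  g_1((-2, -2)) = 0
  g_2((-2, -2)) = 0
Stationarity residual: grad f(x) + sum_i lambda_i a_i = (0, 0)
  -> stationarity OK
Primal feasibility (all g_i <= 0): OK
Dual feasibility (all lambda_i >= 0): FAILS
Complementary slackness (lambda_i * g_i(x) = 0 for all i): OK

Verdict: the first failing condition is dual_feasibility -> dual.

dual


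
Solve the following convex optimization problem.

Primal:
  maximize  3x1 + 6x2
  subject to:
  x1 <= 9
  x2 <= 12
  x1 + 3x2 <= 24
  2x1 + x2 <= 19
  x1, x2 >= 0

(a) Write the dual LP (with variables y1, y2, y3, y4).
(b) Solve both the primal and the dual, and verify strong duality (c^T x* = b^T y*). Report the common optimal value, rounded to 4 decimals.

The standard primal-dual pair for 'max c^T x s.t. A x <= b, x >= 0' is:
  Dual:  min b^T y  s.t.  A^T y >= c,  y >= 0.

So the dual LP is:
  minimize  9y1 + 12y2 + 24y3 + 19y4
  subject to:
    y1 + y3 + 2y4 >= 3
    y2 + 3y3 + y4 >= 6
    y1, y2, y3, y4 >= 0

Solving the primal: x* = (6.6, 5.8).
  primal value c^T x* = 54.6.
Solving the dual: y* = (0, 0, 1.8, 0.6).
  dual value b^T y* = 54.6.
Strong duality: c^T x* = b^T y*. Confirmed.

54.6


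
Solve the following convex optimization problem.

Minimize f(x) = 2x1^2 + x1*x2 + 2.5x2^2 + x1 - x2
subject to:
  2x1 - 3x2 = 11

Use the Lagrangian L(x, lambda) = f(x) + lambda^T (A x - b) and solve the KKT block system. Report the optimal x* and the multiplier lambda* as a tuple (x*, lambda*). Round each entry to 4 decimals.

Form the Lagrangian:
  L(x, lambda) = (1/2) x^T Q x + c^T x + lambda^T (A x - b)
Stationarity (grad_x L = 0): Q x + c + A^T lambda = 0.
Primal feasibility: A x = b.

This gives the KKT block system:
  [ Q   A^T ] [ x     ]   [-c ]
  [ A    0  ] [ lambda ] = [ b ]

Solving the linear system:
  x*      = (2.0588, -2.2941)
  lambda* = (-3.4706)
  f(x*)   = 21.2647

x* = (2.0588, -2.2941), lambda* = (-3.4706)


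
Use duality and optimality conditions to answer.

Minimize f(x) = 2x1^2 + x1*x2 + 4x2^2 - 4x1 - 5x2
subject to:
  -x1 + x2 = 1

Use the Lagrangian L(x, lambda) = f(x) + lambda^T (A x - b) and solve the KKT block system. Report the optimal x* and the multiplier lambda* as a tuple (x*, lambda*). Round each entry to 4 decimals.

Form the Lagrangian:
  L(x, lambda) = (1/2) x^T Q x + c^T x + lambda^T (A x - b)
Stationarity (grad_x L = 0): Q x + c + A^T lambda = 0.
Primal feasibility: A x = b.

This gives the KKT block system:
  [ Q   A^T ] [ x     ]   [-c ]
  [ A    0  ] [ lambda ] = [ b ]

Solving the linear system:
  x*      = (0, 1)
  lambda* = (-3)
  f(x*)   = -1

x* = (0, 1), lambda* = (-3)


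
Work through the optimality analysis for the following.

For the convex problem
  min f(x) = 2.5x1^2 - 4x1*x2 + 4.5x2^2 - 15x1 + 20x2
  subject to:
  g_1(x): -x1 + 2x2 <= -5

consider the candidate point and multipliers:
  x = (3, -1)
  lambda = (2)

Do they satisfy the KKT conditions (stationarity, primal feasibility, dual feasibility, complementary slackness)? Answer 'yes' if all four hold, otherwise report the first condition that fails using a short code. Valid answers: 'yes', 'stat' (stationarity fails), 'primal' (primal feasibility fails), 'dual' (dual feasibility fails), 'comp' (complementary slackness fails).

Gradient of f: grad f(x) = Q x + c = (4, -1)
Constraint values g_i(x) = a_i^T x - b_i:
  g_1((3, -1)) = 0
Stationarity residual: grad f(x) + sum_i lambda_i a_i = (2, 3)
  -> stationarity FAILS
Primal feasibility (all g_i <= 0): OK
Dual feasibility (all lambda_i >= 0): OK
Complementary slackness (lambda_i * g_i(x) = 0 for all i): OK

Verdict: the first failing condition is stationarity -> stat.

stat


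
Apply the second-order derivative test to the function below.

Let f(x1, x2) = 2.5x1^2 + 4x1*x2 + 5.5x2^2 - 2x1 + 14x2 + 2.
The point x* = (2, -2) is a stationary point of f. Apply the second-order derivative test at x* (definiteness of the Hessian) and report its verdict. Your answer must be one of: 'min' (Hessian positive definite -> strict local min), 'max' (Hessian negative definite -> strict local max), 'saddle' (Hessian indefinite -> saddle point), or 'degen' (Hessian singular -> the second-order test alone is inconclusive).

Compute the Hessian H = grad^2 f:
  H = [[5, 4], [4, 11]]
Verify stationarity: grad f(x*) = H x* + g = (0, 0).
Eigenvalues of H: 3, 13.
Both eigenvalues > 0, so H is positive definite -> x* is a strict local min.

min


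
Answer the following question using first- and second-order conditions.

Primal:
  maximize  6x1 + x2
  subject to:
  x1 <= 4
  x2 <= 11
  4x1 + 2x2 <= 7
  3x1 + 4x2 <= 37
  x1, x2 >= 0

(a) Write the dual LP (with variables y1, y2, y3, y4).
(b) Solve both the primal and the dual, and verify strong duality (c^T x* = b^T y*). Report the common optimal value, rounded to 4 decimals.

The standard primal-dual pair for 'max c^T x s.t. A x <= b, x >= 0' is:
  Dual:  min b^T y  s.t.  A^T y >= c,  y >= 0.

So the dual LP is:
  minimize  4y1 + 11y2 + 7y3 + 37y4
  subject to:
    y1 + 4y3 + 3y4 >= 6
    y2 + 2y3 + 4y4 >= 1
    y1, y2, y3, y4 >= 0

Solving the primal: x* = (1.75, 0).
  primal value c^T x* = 10.5.
Solving the dual: y* = (0, 0, 1.5, 0).
  dual value b^T y* = 10.5.
Strong duality: c^T x* = b^T y*. Confirmed.

10.5


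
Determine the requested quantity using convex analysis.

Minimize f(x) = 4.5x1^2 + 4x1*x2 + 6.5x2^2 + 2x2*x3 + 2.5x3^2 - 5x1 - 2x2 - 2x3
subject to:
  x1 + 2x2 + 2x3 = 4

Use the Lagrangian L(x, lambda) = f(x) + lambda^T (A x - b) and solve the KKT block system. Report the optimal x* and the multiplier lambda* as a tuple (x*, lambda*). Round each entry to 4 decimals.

Form the Lagrangian:
  L(x, lambda) = (1/2) x^T Q x + c^T x + lambda^T (A x - b)
Stationarity (grad_x L = 0): Q x + c + A^T lambda = 0.
Primal feasibility: A x = b.

This gives the KKT block system:
  [ Q   A^T ] [ x     ]   [-c ]
  [ A    0  ] [ lambda ] = [ b ]

Solving the linear system:
  x*      = (0.8212, 0.106, 1.4834)
  lambda* = (-2.8146)
  f(x*)   = 1.9868

x* = (0.8212, 0.106, 1.4834), lambda* = (-2.8146)


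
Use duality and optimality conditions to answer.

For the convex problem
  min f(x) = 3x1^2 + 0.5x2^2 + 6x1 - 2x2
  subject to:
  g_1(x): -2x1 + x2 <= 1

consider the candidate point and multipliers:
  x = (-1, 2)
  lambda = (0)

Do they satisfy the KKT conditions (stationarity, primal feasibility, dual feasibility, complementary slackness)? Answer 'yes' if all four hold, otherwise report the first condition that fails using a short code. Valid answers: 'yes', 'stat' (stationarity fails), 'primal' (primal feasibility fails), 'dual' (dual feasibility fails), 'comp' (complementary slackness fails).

Gradient of f: grad f(x) = Q x + c = (0, 0)
Constraint values g_i(x) = a_i^T x - b_i:
  g_1((-1, 2)) = 3
Stationarity residual: grad f(x) + sum_i lambda_i a_i = (0, 0)
  -> stationarity OK
Primal feasibility (all g_i <= 0): FAILS
Dual feasibility (all lambda_i >= 0): OK
Complementary slackness (lambda_i * g_i(x) = 0 for all i): OK

Verdict: the first failing condition is primal_feasibility -> primal.

primal


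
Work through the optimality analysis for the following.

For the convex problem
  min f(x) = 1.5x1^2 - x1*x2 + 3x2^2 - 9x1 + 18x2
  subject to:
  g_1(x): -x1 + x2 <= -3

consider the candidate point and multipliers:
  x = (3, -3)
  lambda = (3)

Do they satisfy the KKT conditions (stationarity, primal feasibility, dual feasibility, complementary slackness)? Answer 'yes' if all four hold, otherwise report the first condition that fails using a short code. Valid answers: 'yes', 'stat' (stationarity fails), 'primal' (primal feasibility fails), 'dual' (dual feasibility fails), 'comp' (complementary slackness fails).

Gradient of f: grad f(x) = Q x + c = (3, -3)
Constraint values g_i(x) = a_i^T x - b_i:
  g_1((3, -3)) = -3
Stationarity residual: grad f(x) + sum_i lambda_i a_i = (0, 0)
  -> stationarity OK
Primal feasibility (all g_i <= 0): OK
Dual feasibility (all lambda_i >= 0): OK
Complementary slackness (lambda_i * g_i(x) = 0 for all i): FAILS

Verdict: the first failing condition is complementary_slackness -> comp.

comp


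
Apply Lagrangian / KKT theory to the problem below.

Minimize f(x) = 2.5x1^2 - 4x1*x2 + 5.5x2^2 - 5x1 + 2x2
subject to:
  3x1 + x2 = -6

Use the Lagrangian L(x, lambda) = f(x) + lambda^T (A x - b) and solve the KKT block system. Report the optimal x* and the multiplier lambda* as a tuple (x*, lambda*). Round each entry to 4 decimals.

Form the Lagrangian:
  L(x, lambda) = (1/2) x^T Q x + c^T x + lambda^T (A x - b)
Stationarity (grad_x L = 0): Q x + c + A^T lambda = 0.
Primal feasibility: A x = b.

This gives the KKT block system:
  [ Q   A^T ] [ x     ]   [-c ]
  [ A    0  ] [ lambda ] = [ b ]

Solving the linear system:
  x*      = (-1.6484, -1.0547)
  lambda* = (3.0078)
  f(x*)   = 12.0898

x* = (-1.6484, -1.0547), lambda* = (3.0078)


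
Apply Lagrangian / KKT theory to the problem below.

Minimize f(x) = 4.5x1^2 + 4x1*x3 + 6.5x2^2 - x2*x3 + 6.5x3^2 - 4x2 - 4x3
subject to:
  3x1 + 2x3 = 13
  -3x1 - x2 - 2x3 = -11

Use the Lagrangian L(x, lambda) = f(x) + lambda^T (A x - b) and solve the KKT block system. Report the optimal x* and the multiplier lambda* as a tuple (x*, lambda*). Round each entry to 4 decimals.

Form the Lagrangian:
  L(x, lambda) = (1/2) x^T Q x + c^T x + lambda^T (A x - b)
Stationarity (grad_x L = 0): Q x + c + A^T lambda = 0.
Primal feasibility: A x = b.

This gives the KKT block system:
  [ Q   A^T ] [ x     ]   [-c ]
  [ A    0  ] [ lambda ] = [ b ]

Solving the linear system:
  x*      = (3.7238, -2, 0.9143)
  lambda* = (-43.3048, -30.9143)
  f(x*)   = 113.6238

x* = (3.7238, -2, 0.9143), lambda* = (-43.3048, -30.9143)


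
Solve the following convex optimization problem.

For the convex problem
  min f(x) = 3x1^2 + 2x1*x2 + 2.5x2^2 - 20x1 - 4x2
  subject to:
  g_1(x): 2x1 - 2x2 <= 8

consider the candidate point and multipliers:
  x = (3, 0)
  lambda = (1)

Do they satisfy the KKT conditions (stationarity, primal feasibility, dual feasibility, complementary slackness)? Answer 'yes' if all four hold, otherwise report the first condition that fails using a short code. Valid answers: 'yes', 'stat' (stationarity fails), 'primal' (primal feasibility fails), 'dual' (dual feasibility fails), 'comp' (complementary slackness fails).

Gradient of f: grad f(x) = Q x + c = (-2, 2)
Constraint values g_i(x) = a_i^T x - b_i:
  g_1((3, 0)) = -2
Stationarity residual: grad f(x) + sum_i lambda_i a_i = (0, 0)
  -> stationarity OK
Primal feasibility (all g_i <= 0): OK
Dual feasibility (all lambda_i >= 0): OK
Complementary slackness (lambda_i * g_i(x) = 0 for all i): FAILS

Verdict: the first failing condition is complementary_slackness -> comp.

comp


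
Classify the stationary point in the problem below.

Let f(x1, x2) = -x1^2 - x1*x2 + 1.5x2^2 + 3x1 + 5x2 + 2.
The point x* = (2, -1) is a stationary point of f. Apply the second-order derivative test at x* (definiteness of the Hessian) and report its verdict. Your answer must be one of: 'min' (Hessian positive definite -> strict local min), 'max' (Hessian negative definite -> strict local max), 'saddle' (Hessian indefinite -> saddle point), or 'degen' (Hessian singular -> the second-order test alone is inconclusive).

Compute the Hessian H = grad^2 f:
  H = [[-2, -1], [-1, 3]]
Verify stationarity: grad f(x*) = H x* + g = (0, 0).
Eigenvalues of H: -2.1926, 3.1926.
Eigenvalues have mixed signs, so H is indefinite -> x* is a saddle point.

saddle


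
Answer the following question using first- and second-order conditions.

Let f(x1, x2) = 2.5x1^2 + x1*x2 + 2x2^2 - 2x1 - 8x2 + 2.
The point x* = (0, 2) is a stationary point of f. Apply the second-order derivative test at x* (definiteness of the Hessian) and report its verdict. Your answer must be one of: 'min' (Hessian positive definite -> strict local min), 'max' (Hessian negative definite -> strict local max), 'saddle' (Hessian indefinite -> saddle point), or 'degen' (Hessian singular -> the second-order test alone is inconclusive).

Compute the Hessian H = grad^2 f:
  H = [[5, 1], [1, 4]]
Verify stationarity: grad f(x*) = H x* + g = (0, 0).
Eigenvalues of H: 3.382, 5.618.
Both eigenvalues > 0, so H is positive definite -> x* is a strict local min.

min


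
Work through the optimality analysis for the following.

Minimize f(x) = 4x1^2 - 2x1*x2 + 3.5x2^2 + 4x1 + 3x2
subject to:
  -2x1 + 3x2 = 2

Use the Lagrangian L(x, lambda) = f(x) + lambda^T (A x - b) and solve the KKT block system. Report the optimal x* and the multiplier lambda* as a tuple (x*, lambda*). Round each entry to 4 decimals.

Form the Lagrangian:
  L(x, lambda) = (1/2) x^T Q x + c^T x + lambda^T (A x - b)
Stationarity (grad_x L = 0): Q x + c + A^T lambda = 0.
Primal feasibility: A x = b.

This gives the KKT block system:
  [ Q   A^T ] [ x     ]   [-c ]
  [ A    0  ] [ lambda ] = [ b ]

Solving the linear system:
  x*      = (-0.9211, 0.0526)
  lambda* = (-1.7368)
  f(x*)   = -0.0263

x* = (-0.9211, 0.0526), lambda* = (-1.7368)


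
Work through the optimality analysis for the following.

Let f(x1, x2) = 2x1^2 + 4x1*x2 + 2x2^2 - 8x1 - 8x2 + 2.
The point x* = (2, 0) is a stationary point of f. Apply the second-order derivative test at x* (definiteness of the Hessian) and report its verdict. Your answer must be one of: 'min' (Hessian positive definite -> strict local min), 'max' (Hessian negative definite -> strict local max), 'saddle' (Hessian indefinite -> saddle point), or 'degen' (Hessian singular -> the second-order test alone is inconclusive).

Compute the Hessian H = grad^2 f:
  H = [[4, 4], [4, 4]]
Verify stationarity: grad f(x*) = H x* + g = (0, 0).
Eigenvalues of H: 0, 8.
H has a zero eigenvalue (singular; positive semidefinite but not definite), so H is neither positive definite, negative definite, nor indefinite. The second-order test alone is inconclusive -> degen.
(Indeed, f is constant along the null direction of H through x*, so x* is not a strict local extremum.)

degen


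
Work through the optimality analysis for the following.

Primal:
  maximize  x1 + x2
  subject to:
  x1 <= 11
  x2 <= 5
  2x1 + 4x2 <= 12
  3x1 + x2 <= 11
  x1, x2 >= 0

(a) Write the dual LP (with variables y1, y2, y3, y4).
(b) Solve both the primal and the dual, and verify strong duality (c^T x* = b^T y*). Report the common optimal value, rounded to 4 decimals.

The standard primal-dual pair for 'max c^T x s.t. A x <= b, x >= 0' is:
  Dual:  min b^T y  s.t.  A^T y >= c,  y >= 0.

So the dual LP is:
  minimize  11y1 + 5y2 + 12y3 + 11y4
  subject to:
    y1 + 2y3 + 3y4 >= 1
    y2 + 4y3 + y4 >= 1
    y1, y2, y3, y4 >= 0

Solving the primal: x* = (3.2, 1.4).
  primal value c^T x* = 4.6.
Solving the dual: y* = (0, 0, 0.2, 0.2).
  dual value b^T y* = 4.6.
Strong duality: c^T x* = b^T y*. Confirmed.

4.6


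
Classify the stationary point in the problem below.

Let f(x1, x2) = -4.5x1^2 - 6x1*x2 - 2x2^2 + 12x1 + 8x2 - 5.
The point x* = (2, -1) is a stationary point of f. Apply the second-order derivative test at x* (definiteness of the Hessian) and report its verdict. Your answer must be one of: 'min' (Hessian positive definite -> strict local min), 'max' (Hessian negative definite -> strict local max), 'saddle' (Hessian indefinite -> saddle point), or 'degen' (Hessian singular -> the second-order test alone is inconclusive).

Compute the Hessian H = grad^2 f:
  H = [[-9, -6], [-6, -4]]
Verify stationarity: grad f(x*) = H x* + g = (0, 0).
Eigenvalues of H: -13, 0.
H has a zero eigenvalue (singular; negative semidefinite but not definite), so H is neither positive definite, negative definite, nor indefinite. The second-order test alone is inconclusive -> degen.
(Indeed, f is constant along the null direction of H through x*, so x* is not a strict local extremum.)

degen


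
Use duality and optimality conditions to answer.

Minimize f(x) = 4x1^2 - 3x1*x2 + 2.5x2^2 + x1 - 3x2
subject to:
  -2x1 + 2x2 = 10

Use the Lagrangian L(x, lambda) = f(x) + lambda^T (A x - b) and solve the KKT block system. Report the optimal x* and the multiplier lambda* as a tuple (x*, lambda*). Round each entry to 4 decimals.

Form the Lagrangian:
  L(x, lambda) = (1/2) x^T Q x + c^T x + lambda^T (A x - b)
Stationarity (grad_x L = 0): Q x + c + A^T lambda = 0.
Primal feasibility: A x = b.

This gives the KKT block system:
  [ Q   A^T ] [ x     ]   [-c ]
  [ A    0  ] [ lambda ] = [ b ]

Solving the linear system:
  x*      = (-1.1429, 3.8571)
  lambda* = (-9.8571)
  f(x*)   = 42.9286

x* = (-1.1429, 3.8571), lambda* = (-9.8571)


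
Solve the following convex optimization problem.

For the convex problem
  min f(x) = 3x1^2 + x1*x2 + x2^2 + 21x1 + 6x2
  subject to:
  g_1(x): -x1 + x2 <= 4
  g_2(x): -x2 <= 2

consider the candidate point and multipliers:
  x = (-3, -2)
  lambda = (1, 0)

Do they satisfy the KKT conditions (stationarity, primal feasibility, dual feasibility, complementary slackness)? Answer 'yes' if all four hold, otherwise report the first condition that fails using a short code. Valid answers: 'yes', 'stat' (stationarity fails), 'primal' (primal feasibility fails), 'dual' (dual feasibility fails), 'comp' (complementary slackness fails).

Gradient of f: grad f(x) = Q x + c = (1, -1)
Constraint values g_i(x) = a_i^T x - b_i:
  g_1((-3, -2)) = -3
  g_2((-3, -2)) = 0
Stationarity residual: grad f(x) + sum_i lambda_i a_i = (0, 0)
  -> stationarity OK
Primal feasibility (all g_i <= 0): OK
Dual feasibility (all lambda_i >= 0): OK
Complementary slackness (lambda_i * g_i(x) = 0 for all i): FAILS

Verdict: the first failing condition is complementary_slackness -> comp.

comp


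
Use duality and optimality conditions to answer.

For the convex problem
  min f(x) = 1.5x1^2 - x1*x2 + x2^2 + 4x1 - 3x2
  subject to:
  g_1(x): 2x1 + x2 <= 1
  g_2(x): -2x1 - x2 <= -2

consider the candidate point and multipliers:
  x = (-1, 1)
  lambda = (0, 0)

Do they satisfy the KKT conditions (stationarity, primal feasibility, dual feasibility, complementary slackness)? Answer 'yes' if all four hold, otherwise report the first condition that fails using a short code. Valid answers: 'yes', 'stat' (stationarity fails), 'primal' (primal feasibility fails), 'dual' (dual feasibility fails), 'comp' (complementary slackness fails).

Gradient of f: grad f(x) = Q x + c = (0, 0)
Constraint values g_i(x) = a_i^T x - b_i:
  g_1((-1, 1)) = -2
  g_2((-1, 1)) = 3
Stationarity residual: grad f(x) + sum_i lambda_i a_i = (0, 0)
  -> stationarity OK
Primal feasibility (all g_i <= 0): FAILS
Dual feasibility (all lambda_i >= 0): OK
Complementary slackness (lambda_i * g_i(x) = 0 for all i): OK

Verdict: the first failing condition is primal_feasibility -> primal.

primal


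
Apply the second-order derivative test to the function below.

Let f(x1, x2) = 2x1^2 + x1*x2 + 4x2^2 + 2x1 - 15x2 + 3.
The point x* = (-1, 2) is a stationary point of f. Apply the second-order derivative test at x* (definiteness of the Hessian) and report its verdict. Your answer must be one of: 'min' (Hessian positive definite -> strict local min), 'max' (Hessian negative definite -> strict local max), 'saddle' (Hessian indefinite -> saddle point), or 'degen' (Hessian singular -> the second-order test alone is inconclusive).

Compute the Hessian H = grad^2 f:
  H = [[4, 1], [1, 8]]
Verify stationarity: grad f(x*) = H x* + g = (0, 0).
Eigenvalues of H: 3.7639, 8.2361.
Both eigenvalues > 0, so H is positive definite -> x* is a strict local min.

min


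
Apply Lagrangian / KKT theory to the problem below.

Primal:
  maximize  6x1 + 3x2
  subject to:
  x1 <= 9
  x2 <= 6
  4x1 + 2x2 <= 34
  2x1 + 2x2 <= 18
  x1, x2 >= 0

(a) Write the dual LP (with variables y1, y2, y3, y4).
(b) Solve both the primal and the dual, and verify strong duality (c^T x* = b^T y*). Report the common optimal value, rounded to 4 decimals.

The standard primal-dual pair for 'max c^T x s.t. A x <= b, x >= 0' is:
  Dual:  min b^T y  s.t.  A^T y >= c,  y >= 0.

So the dual LP is:
  minimize  9y1 + 6y2 + 34y3 + 18y4
  subject to:
    y1 + 4y3 + 2y4 >= 6
    y2 + 2y3 + 2y4 >= 3
    y1, y2, y3, y4 >= 0

Solving the primal: x* = (8.5, 0).
  primal value c^T x* = 51.
Solving the dual: y* = (0, 0, 1.5, 0).
  dual value b^T y* = 51.
Strong duality: c^T x* = b^T y*. Confirmed.

51


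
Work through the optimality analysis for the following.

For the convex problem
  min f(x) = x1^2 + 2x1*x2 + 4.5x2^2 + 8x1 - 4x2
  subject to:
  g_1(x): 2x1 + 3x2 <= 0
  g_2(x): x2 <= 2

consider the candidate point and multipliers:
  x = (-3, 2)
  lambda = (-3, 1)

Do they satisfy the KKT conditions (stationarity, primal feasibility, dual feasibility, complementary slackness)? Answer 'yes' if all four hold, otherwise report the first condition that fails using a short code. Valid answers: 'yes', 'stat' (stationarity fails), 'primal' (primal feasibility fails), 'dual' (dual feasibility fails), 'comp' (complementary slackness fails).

Gradient of f: grad f(x) = Q x + c = (6, 8)
Constraint values g_i(x) = a_i^T x - b_i:
  g_1((-3, 2)) = 0
  g_2((-3, 2)) = 0
Stationarity residual: grad f(x) + sum_i lambda_i a_i = (0, 0)
  -> stationarity OK
Primal feasibility (all g_i <= 0): OK
Dual feasibility (all lambda_i >= 0): FAILS
Complementary slackness (lambda_i * g_i(x) = 0 for all i): OK

Verdict: the first failing condition is dual_feasibility -> dual.

dual


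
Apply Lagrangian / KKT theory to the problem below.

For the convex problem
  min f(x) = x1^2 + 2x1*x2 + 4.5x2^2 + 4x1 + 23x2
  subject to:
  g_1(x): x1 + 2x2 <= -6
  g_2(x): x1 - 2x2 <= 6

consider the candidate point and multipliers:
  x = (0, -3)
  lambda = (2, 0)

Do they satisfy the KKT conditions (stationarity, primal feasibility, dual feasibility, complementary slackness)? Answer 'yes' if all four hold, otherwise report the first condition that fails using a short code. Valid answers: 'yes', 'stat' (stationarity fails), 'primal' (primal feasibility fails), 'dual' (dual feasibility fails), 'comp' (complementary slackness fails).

Gradient of f: grad f(x) = Q x + c = (-2, -4)
Constraint values g_i(x) = a_i^T x - b_i:
  g_1((0, -3)) = 0
  g_2((0, -3)) = 0
Stationarity residual: grad f(x) + sum_i lambda_i a_i = (0, 0)
  -> stationarity OK
Primal feasibility (all g_i <= 0): OK
Dual feasibility (all lambda_i >= 0): OK
Complementary slackness (lambda_i * g_i(x) = 0 for all i): OK

Verdict: yes, KKT holds.

yes


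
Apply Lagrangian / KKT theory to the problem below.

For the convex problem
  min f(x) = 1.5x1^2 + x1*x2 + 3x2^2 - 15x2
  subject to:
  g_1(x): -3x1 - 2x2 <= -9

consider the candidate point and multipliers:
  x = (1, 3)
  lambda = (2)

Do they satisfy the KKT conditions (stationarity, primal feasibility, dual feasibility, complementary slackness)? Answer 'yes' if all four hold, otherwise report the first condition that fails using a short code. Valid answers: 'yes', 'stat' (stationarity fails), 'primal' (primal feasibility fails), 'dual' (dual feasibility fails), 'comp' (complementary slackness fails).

Gradient of f: grad f(x) = Q x + c = (6, 4)
Constraint values g_i(x) = a_i^T x - b_i:
  g_1((1, 3)) = 0
Stationarity residual: grad f(x) + sum_i lambda_i a_i = (0, 0)
  -> stationarity OK
Primal feasibility (all g_i <= 0): OK
Dual feasibility (all lambda_i >= 0): OK
Complementary slackness (lambda_i * g_i(x) = 0 for all i): OK

Verdict: yes, KKT holds.

yes


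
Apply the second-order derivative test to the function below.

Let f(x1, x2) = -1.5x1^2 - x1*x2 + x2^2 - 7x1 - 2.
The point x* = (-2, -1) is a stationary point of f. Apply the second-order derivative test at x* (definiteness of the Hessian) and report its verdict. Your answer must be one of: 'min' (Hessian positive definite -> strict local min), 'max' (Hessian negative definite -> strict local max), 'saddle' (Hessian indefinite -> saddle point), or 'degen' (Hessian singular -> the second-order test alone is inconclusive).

Compute the Hessian H = grad^2 f:
  H = [[-3, -1], [-1, 2]]
Verify stationarity: grad f(x*) = H x* + g = (0, 0).
Eigenvalues of H: -3.1926, 2.1926.
Eigenvalues have mixed signs, so H is indefinite -> x* is a saddle point.

saddle


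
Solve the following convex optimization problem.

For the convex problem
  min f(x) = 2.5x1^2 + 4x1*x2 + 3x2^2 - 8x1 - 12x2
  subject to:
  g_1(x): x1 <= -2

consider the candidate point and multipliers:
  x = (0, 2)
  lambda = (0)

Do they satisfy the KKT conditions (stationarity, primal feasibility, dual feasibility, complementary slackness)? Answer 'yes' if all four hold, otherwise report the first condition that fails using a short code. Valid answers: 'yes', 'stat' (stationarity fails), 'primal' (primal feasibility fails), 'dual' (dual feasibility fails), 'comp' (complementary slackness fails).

Gradient of f: grad f(x) = Q x + c = (0, 0)
Constraint values g_i(x) = a_i^T x - b_i:
  g_1((0, 2)) = 2
Stationarity residual: grad f(x) + sum_i lambda_i a_i = (0, 0)
  -> stationarity OK
Primal feasibility (all g_i <= 0): FAILS
Dual feasibility (all lambda_i >= 0): OK
Complementary slackness (lambda_i * g_i(x) = 0 for all i): OK

Verdict: the first failing condition is primal_feasibility -> primal.

primal


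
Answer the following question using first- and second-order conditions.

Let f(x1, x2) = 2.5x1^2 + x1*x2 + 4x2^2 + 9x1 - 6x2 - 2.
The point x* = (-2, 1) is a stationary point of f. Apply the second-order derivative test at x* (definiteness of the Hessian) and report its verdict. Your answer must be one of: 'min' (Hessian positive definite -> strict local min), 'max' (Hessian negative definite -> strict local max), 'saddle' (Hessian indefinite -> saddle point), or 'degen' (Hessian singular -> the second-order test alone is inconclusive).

Compute the Hessian H = grad^2 f:
  H = [[5, 1], [1, 8]]
Verify stationarity: grad f(x*) = H x* + g = (0, 0).
Eigenvalues of H: 4.6972, 8.3028.
Both eigenvalues > 0, so H is positive definite -> x* is a strict local min.

min


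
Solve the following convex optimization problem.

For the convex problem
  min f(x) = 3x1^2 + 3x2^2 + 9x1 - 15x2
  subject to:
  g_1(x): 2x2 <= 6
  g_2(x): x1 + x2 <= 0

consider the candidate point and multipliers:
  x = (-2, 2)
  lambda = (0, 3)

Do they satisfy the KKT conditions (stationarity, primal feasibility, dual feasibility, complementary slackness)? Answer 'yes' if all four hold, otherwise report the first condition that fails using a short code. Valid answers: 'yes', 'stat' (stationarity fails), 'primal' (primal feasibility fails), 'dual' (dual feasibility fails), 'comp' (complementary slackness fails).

Gradient of f: grad f(x) = Q x + c = (-3, -3)
Constraint values g_i(x) = a_i^T x - b_i:
  g_1((-2, 2)) = -2
  g_2((-2, 2)) = 0
Stationarity residual: grad f(x) + sum_i lambda_i a_i = (0, 0)
  -> stationarity OK
Primal feasibility (all g_i <= 0): OK
Dual feasibility (all lambda_i >= 0): OK
Complementary slackness (lambda_i * g_i(x) = 0 for all i): OK

Verdict: yes, KKT holds.

yes


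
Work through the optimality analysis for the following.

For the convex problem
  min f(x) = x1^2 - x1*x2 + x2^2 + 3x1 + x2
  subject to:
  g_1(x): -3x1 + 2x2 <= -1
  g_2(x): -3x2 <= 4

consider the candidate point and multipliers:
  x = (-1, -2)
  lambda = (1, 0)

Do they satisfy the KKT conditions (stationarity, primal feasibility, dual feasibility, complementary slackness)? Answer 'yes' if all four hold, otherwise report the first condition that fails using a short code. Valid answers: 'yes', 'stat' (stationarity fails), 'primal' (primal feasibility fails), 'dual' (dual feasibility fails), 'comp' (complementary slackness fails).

Gradient of f: grad f(x) = Q x + c = (3, -2)
Constraint values g_i(x) = a_i^T x - b_i:
  g_1((-1, -2)) = 0
  g_2((-1, -2)) = 2
Stationarity residual: grad f(x) + sum_i lambda_i a_i = (0, 0)
  -> stationarity OK
Primal feasibility (all g_i <= 0): FAILS
Dual feasibility (all lambda_i >= 0): OK
Complementary slackness (lambda_i * g_i(x) = 0 for all i): OK

Verdict: the first failing condition is primal_feasibility -> primal.

primal


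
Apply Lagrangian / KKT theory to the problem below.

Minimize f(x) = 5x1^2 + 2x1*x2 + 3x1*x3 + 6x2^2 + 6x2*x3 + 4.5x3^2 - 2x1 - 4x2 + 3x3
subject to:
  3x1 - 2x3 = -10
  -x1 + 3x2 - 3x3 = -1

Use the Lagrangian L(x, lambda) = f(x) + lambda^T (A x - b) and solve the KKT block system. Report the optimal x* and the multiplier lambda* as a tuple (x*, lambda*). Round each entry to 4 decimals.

Form the Lagrangian:
  L(x, lambda) = (1/2) x^T Q x + c^T x + lambda^T (A x - b)
Stationarity (grad_x L = 0): Q x + c + A^T lambda = 0.
Primal feasibility: A x = b.

This gives the KKT block system:
  [ Q   A^T ] [ x     ]   [-c ]
  [ A    0  ] [ lambda ] = [ b ]

Solving the linear system:
  x*      = (-2.3905, 0.284, 1.4142)
  lambda* = (6.6859, -1.0373)
  f(x*)   = 36.8546

x* = (-2.3905, 0.284, 1.4142), lambda* = (6.6859, -1.0373)


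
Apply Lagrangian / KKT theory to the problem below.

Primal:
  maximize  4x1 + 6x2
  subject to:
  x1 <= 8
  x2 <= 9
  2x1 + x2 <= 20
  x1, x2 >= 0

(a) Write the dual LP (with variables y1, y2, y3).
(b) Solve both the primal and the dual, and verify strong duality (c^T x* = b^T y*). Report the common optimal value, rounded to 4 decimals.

The standard primal-dual pair for 'max c^T x s.t. A x <= b, x >= 0' is:
  Dual:  min b^T y  s.t.  A^T y >= c,  y >= 0.

So the dual LP is:
  minimize  8y1 + 9y2 + 20y3
  subject to:
    y1 + 2y3 >= 4
    y2 + y3 >= 6
    y1, y2, y3 >= 0

Solving the primal: x* = (5.5, 9).
  primal value c^T x* = 76.
Solving the dual: y* = (0, 4, 2).
  dual value b^T y* = 76.
Strong duality: c^T x* = b^T y*. Confirmed.

76


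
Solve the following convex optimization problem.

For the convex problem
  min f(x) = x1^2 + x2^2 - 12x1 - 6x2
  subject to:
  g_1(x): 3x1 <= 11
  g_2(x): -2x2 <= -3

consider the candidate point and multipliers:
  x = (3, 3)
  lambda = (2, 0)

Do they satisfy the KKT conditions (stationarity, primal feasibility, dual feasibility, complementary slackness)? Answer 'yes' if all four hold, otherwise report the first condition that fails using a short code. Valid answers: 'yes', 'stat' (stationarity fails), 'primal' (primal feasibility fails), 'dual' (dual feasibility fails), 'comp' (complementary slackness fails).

Gradient of f: grad f(x) = Q x + c = (-6, 0)
Constraint values g_i(x) = a_i^T x - b_i:
  g_1((3, 3)) = -2
  g_2((3, 3)) = -3
Stationarity residual: grad f(x) + sum_i lambda_i a_i = (0, 0)
  -> stationarity OK
Primal feasibility (all g_i <= 0): OK
Dual feasibility (all lambda_i >= 0): OK
Complementary slackness (lambda_i * g_i(x) = 0 for all i): FAILS

Verdict: the first failing condition is complementary_slackness -> comp.

comp


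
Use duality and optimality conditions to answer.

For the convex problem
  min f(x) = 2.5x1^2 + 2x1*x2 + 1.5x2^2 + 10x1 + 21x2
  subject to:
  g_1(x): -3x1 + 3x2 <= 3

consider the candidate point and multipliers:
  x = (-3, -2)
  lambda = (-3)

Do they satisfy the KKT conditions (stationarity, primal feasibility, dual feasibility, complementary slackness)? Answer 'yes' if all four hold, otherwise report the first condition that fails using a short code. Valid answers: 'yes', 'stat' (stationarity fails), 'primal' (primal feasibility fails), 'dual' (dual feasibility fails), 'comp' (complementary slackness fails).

Gradient of f: grad f(x) = Q x + c = (-9, 9)
Constraint values g_i(x) = a_i^T x - b_i:
  g_1((-3, -2)) = 0
Stationarity residual: grad f(x) + sum_i lambda_i a_i = (0, 0)
  -> stationarity OK
Primal feasibility (all g_i <= 0): OK
Dual feasibility (all lambda_i >= 0): FAILS
Complementary slackness (lambda_i * g_i(x) = 0 for all i): OK

Verdict: the first failing condition is dual_feasibility -> dual.

dual


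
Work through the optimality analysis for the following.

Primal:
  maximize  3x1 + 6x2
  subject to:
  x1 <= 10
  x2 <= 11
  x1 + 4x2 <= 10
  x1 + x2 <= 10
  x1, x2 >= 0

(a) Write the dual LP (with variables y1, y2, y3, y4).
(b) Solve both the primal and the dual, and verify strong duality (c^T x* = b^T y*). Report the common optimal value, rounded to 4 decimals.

The standard primal-dual pair for 'max c^T x s.t. A x <= b, x >= 0' is:
  Dual:  min b^T y  s.t.  A^T y >= c,  y >= 0.

So the dual LP is:
  minimize  10y1 + 11y2 + 10y3 + 10y4
  subject to:
    y1 + y3 + y4 >= 3
    y2 + 4y3 + y4 >= 6
    y1, y2, y3, y4 >= 0

Solving the primal: x* = (10, 0).
  primal value c^T x* = 30.
Solving the dual: y* = (1.5, 0, 1.5, 0).
  dual value b^T y* = 30.
Strong duality: c^T x* = b^T y*. Confirmed.

30


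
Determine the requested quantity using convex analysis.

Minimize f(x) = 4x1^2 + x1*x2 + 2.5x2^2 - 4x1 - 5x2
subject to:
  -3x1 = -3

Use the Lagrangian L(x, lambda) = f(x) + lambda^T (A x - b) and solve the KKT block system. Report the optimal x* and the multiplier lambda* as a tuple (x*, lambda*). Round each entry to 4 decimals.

Form the Lagrangian:
  L(x, lambda) = (1/2) x^T Q x + c^T x + lambda^T (A x - b)
Stationarity (grad_x L = 0): Q x + c + A^T lambda = 0.
Primal feasibility: A x = b.

This gives the KKT block system:
  [ Q   A^T ] [ x     ]   [-c ]
  [ A    0  ] [ lambda ] = [ b ]

Solving the linear system:
  x*      = (1, 0.8)
  lambda* = (1.6)
  f(x*)   = -1.6

x* = (1, 0.8), lambda* = (1.6)
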